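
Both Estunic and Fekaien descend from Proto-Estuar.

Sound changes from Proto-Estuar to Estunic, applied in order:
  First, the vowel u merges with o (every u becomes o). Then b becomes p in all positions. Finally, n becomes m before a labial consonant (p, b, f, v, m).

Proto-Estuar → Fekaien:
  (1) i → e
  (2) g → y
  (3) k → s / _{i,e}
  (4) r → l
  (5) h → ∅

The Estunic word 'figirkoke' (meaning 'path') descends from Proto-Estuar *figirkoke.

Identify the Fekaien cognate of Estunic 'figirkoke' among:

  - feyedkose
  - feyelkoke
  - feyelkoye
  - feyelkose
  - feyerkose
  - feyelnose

feyelkose

Fekaien: *figirkoke
  figirkoke → fegerkoke   [vowel merger]
  fegerkoke → feyerkoke   [unconditioned shift]
  feyerkoke → feyerkose   [palatalisation]
  feyerkose → feyelkose   [unconditioned shift]
  feyelkose (rule 5 does not apply)
  giving Fekaien feyelkose.
Among the options, 'feyelkose' alone shows every Fekaien change applied in order.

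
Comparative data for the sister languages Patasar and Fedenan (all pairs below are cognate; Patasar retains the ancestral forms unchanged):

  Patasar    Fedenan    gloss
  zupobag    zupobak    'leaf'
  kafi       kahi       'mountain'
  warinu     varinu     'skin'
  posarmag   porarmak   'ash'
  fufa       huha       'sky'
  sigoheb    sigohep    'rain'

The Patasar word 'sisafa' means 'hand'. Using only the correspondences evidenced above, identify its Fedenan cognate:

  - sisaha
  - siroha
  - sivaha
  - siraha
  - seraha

siraha

posarmag ~ porarmak — Patasar s corresponds to Fedenan r between vowels (before a back vowel).
fufa ~ huha — Patasar f corresponds to Fedenan h between vowels (before a back vowel).
Applying these to Patasar 'sisafa':
  sisafa → sirafa   (s→r between vowels (before a back vowel))
  sirafa → siraha   (f→h between vowels (before a back vowel))
So the Fedenan cognate is 'siraha'.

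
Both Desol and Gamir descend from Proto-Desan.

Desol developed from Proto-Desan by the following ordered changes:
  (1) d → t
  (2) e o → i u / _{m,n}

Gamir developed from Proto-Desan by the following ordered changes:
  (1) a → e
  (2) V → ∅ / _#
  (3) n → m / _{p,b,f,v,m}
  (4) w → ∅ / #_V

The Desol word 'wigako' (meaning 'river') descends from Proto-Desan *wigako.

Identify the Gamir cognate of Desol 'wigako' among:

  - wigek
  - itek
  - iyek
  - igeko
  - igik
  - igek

Gamir: *wigako > wigeko > wigek > igek  (by vowel merger, apocope, glide loss)

igek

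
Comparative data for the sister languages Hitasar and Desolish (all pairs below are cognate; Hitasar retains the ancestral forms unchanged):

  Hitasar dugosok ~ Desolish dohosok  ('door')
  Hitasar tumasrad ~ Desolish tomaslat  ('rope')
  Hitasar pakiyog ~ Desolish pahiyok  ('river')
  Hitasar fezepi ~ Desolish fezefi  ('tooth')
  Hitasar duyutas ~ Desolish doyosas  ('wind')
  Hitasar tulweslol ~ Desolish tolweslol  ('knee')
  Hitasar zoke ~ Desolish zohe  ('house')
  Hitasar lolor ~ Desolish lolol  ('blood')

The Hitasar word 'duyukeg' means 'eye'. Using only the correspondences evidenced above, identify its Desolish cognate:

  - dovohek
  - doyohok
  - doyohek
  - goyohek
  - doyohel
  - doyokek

doyohek

dugosok ~ dohosok, duyutas ~ doyosas — Hitasar u corresponds to Desolish o after a consonant, before a consonant other than r, m, n, p, b, f, v.
zoke ~ zohe — Hitasar k corresponds to Desolish h between vowels (before a front vowel).
pakiyog ~ pahiyok — Hitasar g corresponds to Desolish k word-finally.
Applying these to Hitasar 'duyukeg':
  duyukeg → doyukeg   (u→o after a consonant, before a consonant other than r, m, n, p, b, f, v)
  doyukeg → doyokeg   (u→o after a consonant, before a consonant other than r, m, n, p, b, f, v)
  doyokeg → doyoheg   (k→h between vowels (before a front vowel))
  doyoheg → doyohek   (g→k word-finally)
So the Desolish cognate is 'doyohek'.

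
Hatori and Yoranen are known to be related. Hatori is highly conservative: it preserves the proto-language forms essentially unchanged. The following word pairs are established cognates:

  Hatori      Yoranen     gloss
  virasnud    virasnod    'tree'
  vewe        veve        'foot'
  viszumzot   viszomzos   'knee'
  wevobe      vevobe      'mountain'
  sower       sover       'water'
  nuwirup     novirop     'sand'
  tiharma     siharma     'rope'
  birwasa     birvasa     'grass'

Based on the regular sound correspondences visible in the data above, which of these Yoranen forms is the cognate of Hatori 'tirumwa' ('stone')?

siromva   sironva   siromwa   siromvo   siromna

siromva

tiharma ~ siharma — Hatori t corresponds to Yoranen s word-initially before a front vowel.
viszumzot ~ viszomzos — Hatori u corresponds to Yoranen o after a consonant, before a nasal.
birwasa ~ birvasa — Hatori w corresponds to Yoranen v after a consonant, before a back vowel.
Applying these to Hatori 'tirumwa':
  tirumwa → sirumwa   (t→s word-initially before a front vowel)
  sirumwa → siromwa   (u→o after a consonant, before a nasal)
  siromwa → siromva   (w→v after a consonant, before a back vowel)
So the Yoranen cognate is 'siromva'.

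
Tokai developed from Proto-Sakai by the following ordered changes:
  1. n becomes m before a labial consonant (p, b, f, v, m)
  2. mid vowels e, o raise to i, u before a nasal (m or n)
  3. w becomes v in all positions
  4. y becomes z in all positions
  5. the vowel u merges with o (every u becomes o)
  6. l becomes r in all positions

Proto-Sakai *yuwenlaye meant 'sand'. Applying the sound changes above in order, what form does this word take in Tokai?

zovinraze

Tokai: start from *yuwenlaye.
  rule 1: no change — yuwenlaye
  rule 2 (pre-nasal raising): yuwenlaye → yuwinlaye
  rule 3 (unconditioned shift): yuwinlaye → yuvinlaye
  rule 4 (unconditioned shift): yuvinlaye → zuvinlaze
  rule 5 (vowel merger): zuvinlaze → zovinlaze
  rule 6 (unconditioned shift): zovinlaze → zovinraze
  ⇒ Tokai zovinraze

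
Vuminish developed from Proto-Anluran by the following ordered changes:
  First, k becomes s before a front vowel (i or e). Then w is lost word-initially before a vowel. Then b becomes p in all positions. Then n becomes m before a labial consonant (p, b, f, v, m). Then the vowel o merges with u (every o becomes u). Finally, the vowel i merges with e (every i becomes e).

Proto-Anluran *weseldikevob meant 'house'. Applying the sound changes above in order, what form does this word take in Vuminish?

Vuminish: start from *weseldikevob.
  rule 1 (palatalisation): weseldikevob → weseldisevob
  rule 2 (glide loss): weseldisevob → eseldisevob
  rule 3 (unconditioned shift): eseldisevob → eseldisevop
  rule 4: no change — eseldisevop
  rule 5 (vowel merger): eseldisevop → eseldisevup
  rule 6 (vowel merger): eseldisevup → eseldesevup
  ⇒ Vuminish eseldesevup

eseldesevup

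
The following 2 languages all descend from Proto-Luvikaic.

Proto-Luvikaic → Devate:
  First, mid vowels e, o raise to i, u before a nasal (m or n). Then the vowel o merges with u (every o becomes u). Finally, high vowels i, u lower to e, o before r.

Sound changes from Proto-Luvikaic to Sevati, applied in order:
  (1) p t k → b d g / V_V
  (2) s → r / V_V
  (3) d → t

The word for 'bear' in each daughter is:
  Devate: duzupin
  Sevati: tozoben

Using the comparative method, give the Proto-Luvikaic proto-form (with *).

Position 2: Devate has u, Sevati has o. Sevati preserves o here (none of its changes turn any other segment into o), so the proto-segment is *o.
Position 1: Devate has d, Sevati has t. Devate preserves d here (none of its changes turn any other segment into d), so the proto-segment is *d.
Verify the candidate proto-form against each daughter:
Devate: start from *dozopen.
  rule 1 (pre-nasal raising): dozopen → dozopin
  rule 2 (vowel merger): dozopin → duzupin
  rule 3: no change — duzupin
  ⇒ Devate duzupin
Sevati: *dozopen
  dozopen → dozoben   [intervocalic voicing]
  dozoben (rule 2 does not apply)
  dozoben → tozoben   [unconditioned shift]
  giving Sevati tozoben.
No other proto-form is consistent with every reflex, so the reconstruction is *dozopen.

*dozopen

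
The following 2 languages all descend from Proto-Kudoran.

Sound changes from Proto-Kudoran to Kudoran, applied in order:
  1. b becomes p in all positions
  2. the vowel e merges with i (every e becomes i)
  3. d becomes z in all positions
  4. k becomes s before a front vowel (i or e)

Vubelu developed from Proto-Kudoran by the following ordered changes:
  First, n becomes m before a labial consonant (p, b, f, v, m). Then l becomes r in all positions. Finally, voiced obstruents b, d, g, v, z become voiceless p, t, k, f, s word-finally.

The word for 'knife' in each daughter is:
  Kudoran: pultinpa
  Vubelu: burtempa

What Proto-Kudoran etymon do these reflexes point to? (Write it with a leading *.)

*bultenpa

Position 3: Kudoran has l, Vubelu has r. Kudoran preserves l here (none of its changes turn any other segment into l), so the proto-segment is *l.
Position 6: Kudoran has n, Vubelu has m. Kudoran preserves n here (none of its changes turn any other segment into n), so the proto-segment is *n.
Position 1: Kudoran has p, Vubelu has b. Vubelu preserves b here (none of its changes turn any other segment into b), so the proto-segment is *b.
This points to *bultenpa. Verify forward in each daughter:
Kudoran: *bultenpa
  bultenpa → pultenpa   [unconditioned shift]
  pultenpa → pultinpa   [vowel merger]
  pultinpa (rule 3 does not apply)
  pultinpa (rule 4 does not apply)
  giving Kudoran pultinpa.
Vubelu: start from *bultenpa.
  rule 1 (nasal place assimilation): bultenpa → bultempa
  rule 2 (unconditioned shift): bultempa → burtempa
  rule 3: no change — burtempa
  ⇒ Vubelu burtempa
No other proto-form is consistent with every reflex, so the reconstruction is *bultenpa.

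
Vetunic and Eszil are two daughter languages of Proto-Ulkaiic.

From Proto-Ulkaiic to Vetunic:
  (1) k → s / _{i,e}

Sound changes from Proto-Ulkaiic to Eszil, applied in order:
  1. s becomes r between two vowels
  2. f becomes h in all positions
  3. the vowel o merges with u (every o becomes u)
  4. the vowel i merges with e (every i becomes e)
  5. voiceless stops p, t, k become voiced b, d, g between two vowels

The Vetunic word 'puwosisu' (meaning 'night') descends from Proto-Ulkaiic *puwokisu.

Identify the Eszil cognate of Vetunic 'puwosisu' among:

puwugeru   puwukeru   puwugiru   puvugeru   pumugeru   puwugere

puwugeru

Eszil: start from *puwokisu.
  rule 1 (rhotacism): puwokisu → puwokiru
  rule 2: no change — puwokiru
  rule 3 (vowel merger): puwokiru → puwukiru
  rule 4 (vowel merger): puwukiru → puwukeru
  rule 5 (intervocalic voicing): puwukeru → puwugeru
  ⇒ Eszil puwugeru
The other candidates each miss or misapply at least one Eszil change.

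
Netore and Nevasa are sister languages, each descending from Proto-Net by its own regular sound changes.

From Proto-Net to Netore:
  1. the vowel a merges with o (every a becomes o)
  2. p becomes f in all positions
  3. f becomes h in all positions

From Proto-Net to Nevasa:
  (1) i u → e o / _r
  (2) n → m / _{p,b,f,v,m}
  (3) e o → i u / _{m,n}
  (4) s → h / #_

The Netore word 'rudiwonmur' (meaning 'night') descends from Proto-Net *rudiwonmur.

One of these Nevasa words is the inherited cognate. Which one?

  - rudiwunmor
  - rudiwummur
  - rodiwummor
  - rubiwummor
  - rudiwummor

rudiwummor

Nevasa: *rudiwonmur > rudiwonmor > rudiwommor > rudiwummor  (by pre-rhotic lowering, nasal place assimilation, pre-nasal raising)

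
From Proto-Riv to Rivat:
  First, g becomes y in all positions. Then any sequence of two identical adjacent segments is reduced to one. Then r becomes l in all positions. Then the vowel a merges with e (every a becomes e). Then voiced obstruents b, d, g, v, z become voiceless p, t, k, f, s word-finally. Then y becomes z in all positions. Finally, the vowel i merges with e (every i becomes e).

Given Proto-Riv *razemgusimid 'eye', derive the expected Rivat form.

Rivat: start from *razemgusimid.
  rule 1 (unconditioned shift): razemgusimid → razemyusimid
  rule 2: no change — razemyusimid
  rule 3 (unconditioned shift): razemyusimid → lazemyusimid
  rule 4 (vowel merger): lazemyusimid → lezemyusimid
  rule 5 (final devoicing): lezemyusimid → lezemyusimit
  rule 6 (unconditioned shift): lezemyusimit → lezemzusimit
  rule 7 (vowel merger): lezemzusimit → lezemzusemet
  ⇒ Rivat lezemzusemet

lezemzusemet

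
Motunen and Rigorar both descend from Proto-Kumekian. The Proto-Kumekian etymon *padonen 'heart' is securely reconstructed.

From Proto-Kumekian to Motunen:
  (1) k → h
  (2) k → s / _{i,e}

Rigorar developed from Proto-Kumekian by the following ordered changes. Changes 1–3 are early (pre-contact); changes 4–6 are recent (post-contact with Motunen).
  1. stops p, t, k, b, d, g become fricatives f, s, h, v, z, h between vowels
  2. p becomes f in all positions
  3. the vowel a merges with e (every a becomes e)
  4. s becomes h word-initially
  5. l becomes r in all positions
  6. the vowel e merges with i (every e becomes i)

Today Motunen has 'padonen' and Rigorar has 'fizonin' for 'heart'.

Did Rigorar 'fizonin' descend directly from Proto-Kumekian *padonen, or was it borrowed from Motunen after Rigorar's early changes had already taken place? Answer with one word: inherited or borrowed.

inherited

If inherited, *padonen would pass through all of Rigorar's changes:
Rigorar: *padonen
  padonen → pazonen   [intervocalic lenition]
  pazonen → fazonen   [unconditioned shift]
  fazonen → fezonen   [vowel merger]
  fezonen (rule 4 does not apply)
  fezonen (rule 5 does not apply)
  fezonen → fizonin   [vowel merger]
  giving Rigorar fizonin.
If borrowed from Motunen 'padonen' after the early changes, it would undergo only the recent ones:
  rule 4 (debuccalisation): no change (padonen)
  rule 5 (unconditioned shift): no change (padonen)
  rule 6 (vowel merger): padonen → padonin
  ⇒ as a loan: padonin
Rigorar 'fizonin' matches the inherited outcome exactly, so it is an inherited cognate, not a loan.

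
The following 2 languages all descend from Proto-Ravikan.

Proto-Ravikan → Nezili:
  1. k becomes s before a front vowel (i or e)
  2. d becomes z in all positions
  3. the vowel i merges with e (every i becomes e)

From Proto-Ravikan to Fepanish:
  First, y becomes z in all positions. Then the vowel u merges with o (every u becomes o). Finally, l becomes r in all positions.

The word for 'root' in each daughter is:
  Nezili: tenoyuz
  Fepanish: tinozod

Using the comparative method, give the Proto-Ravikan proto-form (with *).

Position 2: Nezili has e, Fepanish has i. Fepanish preserves i here (none of its changes turn any other segment into i), so the proto-segment is *i.
Position 7: Nezili has z, Fepanish has d. Fepanish preserves d here (none of its changes turn any other segment into d), so the proto-segment is *d.
Continuing position by position gives *tinoyud; check it forward:
Nezili: start from *tinoyud.
  rule 1: no change — tinoyud
  rule 2 (unconditioned shift): tinoyud → tinoyuz
  rule 3 (vowel merger): tinoyuz → tenoyuz
  ⇒ Nezili tenoyuz
Fepanish: start from *tinoyud.
  rule 1 (unconditioned shift): tinoyud → tinozud
  rule 2 (vowel merger): tinozud → tinozod
  rule 3: no change — tinozod
  ⇒ Fepanish tinozod
No other proto-form is consistent with every reflex, so the reconstruction is *tinoyud.

*tinoyud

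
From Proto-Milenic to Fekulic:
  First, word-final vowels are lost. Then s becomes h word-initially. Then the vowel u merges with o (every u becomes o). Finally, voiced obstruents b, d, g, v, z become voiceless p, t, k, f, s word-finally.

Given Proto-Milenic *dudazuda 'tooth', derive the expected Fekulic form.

Fekulic: *dudazuda
  dudazuda → dudazud   [apocope]
  dudazud (rule 2 does not apply)
  dudazud → dodazod   [vowel merger]
  dodazod → dodazot   [final devoicing]
  giving Fekulic dodazot.

dodazot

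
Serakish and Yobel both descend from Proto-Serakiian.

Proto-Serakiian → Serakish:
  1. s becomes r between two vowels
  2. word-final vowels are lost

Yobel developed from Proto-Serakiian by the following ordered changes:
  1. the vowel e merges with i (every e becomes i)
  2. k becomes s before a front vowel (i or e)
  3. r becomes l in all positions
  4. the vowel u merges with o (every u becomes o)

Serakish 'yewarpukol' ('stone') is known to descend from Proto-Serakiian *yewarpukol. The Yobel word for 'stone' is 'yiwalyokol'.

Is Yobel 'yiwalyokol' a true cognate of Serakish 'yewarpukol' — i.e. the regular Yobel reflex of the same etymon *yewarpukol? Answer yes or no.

Derive the expected Yobel reflex of *yewarpukol:
Yobel: start from *yewarpukol.
  rule 1 (vowel merger): yewarpukol → yiwarpukol
  rule 2: no change — yiwarpukol
  rule 3 (unconditioned shift): yiwarpukol → yiwalpukol
  rule 4 (vowel merger): yiwalpukol → yiwalpokol
  ⇒ Yobel yiwalpokol
The regular Yobel reflex would be 'yiwalpokol', but the attested form is 'yiwalyokol'. The correspondence is irregular, so they are not cognates (the Yobel form has a different source).

no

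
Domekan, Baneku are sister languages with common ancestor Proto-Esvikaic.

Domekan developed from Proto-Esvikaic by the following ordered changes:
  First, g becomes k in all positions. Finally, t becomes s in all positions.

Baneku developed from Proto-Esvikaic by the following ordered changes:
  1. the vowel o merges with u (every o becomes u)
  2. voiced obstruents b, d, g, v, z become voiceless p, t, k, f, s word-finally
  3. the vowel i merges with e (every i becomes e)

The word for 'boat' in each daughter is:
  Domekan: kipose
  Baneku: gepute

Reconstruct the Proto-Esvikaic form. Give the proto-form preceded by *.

Position 4: Domekan has o, Baneku has u. Domekan preserves o here (none of its changes turn any other segment into o), so the proto-segment is *o.
Position 2: Domekan has i, Baneku has e. Domekan preserves i here (none of its changes turn any other segment into i), so the proto-segment is *i.
Position 1: Domekan has k, Baneku has g. Baneku preserves g here (none of its changes turn any other segment into g), so the proto-segment is *g.
Continuing position by position gives *gipote; check it forward:
Domekan: *gipote
  gipote → kipote   [unconditioned shift]
  kipote → kipose   [unconditioned shift]
  giving Domekan kipose.
Baneku: start from *gipote.
  rule 1 (vowel merger): gipote → gipute
  rule 2: no change — gipute
  rule 3 (vowel merger): gipute → gepute
  ⇒ Baneku gepute
Only *gipote yields all of Domekan kipose, Baneku gepute.

*gipote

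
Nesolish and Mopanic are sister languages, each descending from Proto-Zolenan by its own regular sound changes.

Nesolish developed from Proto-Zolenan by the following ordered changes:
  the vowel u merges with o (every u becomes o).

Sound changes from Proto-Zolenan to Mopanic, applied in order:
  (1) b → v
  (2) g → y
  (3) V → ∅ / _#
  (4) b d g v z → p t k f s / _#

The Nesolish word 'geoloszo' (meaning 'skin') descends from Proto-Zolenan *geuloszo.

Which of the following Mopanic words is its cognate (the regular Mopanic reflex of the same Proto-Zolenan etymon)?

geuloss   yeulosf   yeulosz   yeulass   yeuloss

Mopanic: *geuloszo > yeuloszo > yeulosz > yeuloss  (by unconditioned shift, apocope, final devoicing)
Among the options, 'yeuloss' alone shows every Mopanic change applied in order.

yeuloss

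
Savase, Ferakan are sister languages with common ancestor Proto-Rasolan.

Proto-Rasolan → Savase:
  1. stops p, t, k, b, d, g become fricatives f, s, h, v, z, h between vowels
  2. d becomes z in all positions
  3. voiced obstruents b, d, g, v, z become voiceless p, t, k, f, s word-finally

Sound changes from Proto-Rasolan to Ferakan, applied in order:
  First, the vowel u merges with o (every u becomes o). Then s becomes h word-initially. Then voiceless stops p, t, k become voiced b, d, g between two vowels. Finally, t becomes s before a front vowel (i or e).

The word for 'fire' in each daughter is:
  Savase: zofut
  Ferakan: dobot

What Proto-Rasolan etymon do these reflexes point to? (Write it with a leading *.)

*doput

Position 3: Savase has f, Ferakan has b. Taking the neighbouring segments as reconstructed: Savase f could go back to *p or *f; Ferakan b could go back to *p or *b — the one source consistent with every daughter is *p.
Position 1: Savase has z, Ferakan has d. Taking the neighbouring segments as reconstructed: Savase z could go back to *d or *z; Ferakan d can only go back to *d — the one source consistent with every daughter is *d.
Continuing position by position gives *doput; check it forward:
Savase: start from *doput.
  rule 1 (intervocalic lenition): doput → dofut
  rule 2 (unconditioned shift): dofut → zofut
  rule 3: no change — zofut
  ⇒ Savase zofut
Ferakan: *doput
  doput → dopot   [vowel merger]
  dopot (rule 2 does not apply)
  dopot → dobot   [intervocalic voicing]
  dobot (rule 4 does not apply)
  giving Ferakan dobot.
Only *doput yields all of Savase zofut, Ferakan dobot.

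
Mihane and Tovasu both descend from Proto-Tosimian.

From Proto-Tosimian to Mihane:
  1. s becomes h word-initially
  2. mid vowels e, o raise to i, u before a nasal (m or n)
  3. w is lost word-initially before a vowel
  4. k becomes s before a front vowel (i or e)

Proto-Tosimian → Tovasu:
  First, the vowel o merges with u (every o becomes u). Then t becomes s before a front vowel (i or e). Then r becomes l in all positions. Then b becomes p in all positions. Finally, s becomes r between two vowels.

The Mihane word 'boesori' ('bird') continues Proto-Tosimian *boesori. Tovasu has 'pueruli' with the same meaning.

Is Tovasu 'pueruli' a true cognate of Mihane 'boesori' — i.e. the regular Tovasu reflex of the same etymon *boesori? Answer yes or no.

Derive the expected Tovasu reflex of *boesori:
Tovasu: start from *boesori.
  rule 1 (vowel merger): boesori → buesuri
  rule 2: no change — buesuri
  rule 3 (unconditioned shift): buesuri → buesuli
  rule 4 (unconditioned shift): buesuli → puesuli
  rule 5 (rhotacism): puesuli → pueruli
  ⇒ Tovasu pueruli
Tovasu 'pueruli' matches the regular reflex exactly, so the pair is cognate.

yes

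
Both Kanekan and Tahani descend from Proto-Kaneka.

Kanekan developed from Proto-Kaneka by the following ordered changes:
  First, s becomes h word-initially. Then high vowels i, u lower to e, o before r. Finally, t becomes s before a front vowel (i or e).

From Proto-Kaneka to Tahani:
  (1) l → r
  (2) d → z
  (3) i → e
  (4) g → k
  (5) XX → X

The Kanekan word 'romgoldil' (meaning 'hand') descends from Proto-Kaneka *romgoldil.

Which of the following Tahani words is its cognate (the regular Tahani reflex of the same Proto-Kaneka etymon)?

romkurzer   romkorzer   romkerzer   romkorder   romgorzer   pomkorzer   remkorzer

Tahani: start from *romgoldil.
  rule 1 (unconditioned shift): romgoldil → romgordir
  rule 2 (unconditioned shift): romgordir → romgorzir
  rule 3 (vowel merger): romgorzir → romgorzer
  rule 4 (unconditioned shift): romgorzer → romkorzer
  rule 5: no change — romkorzer
  ⇒ Tahani romkorzer
Among the options, 'romkorzer' alone shows every Tahani change applied in order.

romkorzer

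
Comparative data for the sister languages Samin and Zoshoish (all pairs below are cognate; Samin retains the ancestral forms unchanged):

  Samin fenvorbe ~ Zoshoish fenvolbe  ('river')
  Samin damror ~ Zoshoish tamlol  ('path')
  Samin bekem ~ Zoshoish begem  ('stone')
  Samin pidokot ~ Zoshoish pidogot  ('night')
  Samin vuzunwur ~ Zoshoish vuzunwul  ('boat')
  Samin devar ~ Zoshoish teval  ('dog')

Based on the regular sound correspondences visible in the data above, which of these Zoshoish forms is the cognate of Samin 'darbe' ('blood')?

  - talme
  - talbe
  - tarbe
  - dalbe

talbe

damror ~ tamlol — Samin d corresponds to Zoshoish t word-initially before a back vowel.
fenvorbe ~ fenvolbe — Samin r corresponds to Zoshoish l after a vowel, before a labial obstruent.
Applying these to Samin 'darbe':
  darbe → tarbe   (d→t word-initially before a back vowel)
  tarbe → talbe   (r→l after a vowel, before a labial obstruent)
So the Zoshoish cognate is 'talbe'.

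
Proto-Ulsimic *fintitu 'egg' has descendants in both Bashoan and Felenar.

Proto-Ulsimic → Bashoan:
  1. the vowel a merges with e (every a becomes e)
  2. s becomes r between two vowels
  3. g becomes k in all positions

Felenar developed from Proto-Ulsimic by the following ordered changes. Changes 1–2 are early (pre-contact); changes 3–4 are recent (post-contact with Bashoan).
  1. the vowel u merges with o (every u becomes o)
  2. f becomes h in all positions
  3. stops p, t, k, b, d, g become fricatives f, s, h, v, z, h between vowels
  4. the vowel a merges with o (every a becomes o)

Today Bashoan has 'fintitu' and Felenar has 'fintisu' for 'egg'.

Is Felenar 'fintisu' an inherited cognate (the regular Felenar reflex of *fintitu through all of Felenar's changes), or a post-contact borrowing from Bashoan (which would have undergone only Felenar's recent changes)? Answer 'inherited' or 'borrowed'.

If inherited, *fintitu would pass through all of Felenar's changes:
Felenar: start from *fintitu.
  rule 1 (vowel merger): fintitu → fintito
  rule 2 (unconditioned shift): fintito → hintito
  rule 3 (intervocalic lenition): hintito → hintiso
  rule 4: no change — hintiso
  ⇒ Felenar hintiso
If borrowed from Bashoan 'fintitu' after the early changes, it would undergo only the recent ones:
  rule 3 (intervocalic lenition): fintitu → fintisu
  rule 4 (vowel merger): no change (fintisu)
  ⇒ as a loan: fintisu
Felenar 'fintisu' matches the loan outcome 'fintisu', not the inherited 'hintiso' — it skipped the early Felenar changes, so it was borrowed from Bashoan.

borrowed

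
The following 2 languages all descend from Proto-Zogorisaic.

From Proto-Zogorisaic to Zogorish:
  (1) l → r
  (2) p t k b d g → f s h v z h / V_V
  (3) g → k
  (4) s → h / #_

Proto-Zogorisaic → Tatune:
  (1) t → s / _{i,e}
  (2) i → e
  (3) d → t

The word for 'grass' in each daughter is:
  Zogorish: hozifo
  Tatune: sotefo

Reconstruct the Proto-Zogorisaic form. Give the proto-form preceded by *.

*sodifo

Position 3: Zogorish has z, Tatune has t. Taking the neighbouring segments as reconstructed: Zogorish z could go back to *d or *z; Tatune t can only go back to *d — the one source consistent with every daughter is *d.
Position 4: Zogorish has i, Tatune has e. Zogorish preserves i here (none of its changes turn any other segment into i), so the proto-segment is *i.
Position 1: Zogorish has h, Tatune has s. Taking the neighbouring segments as reconstructed: Zogorish h could go back to *s or *h; Tatune s can only go back to *s — the one source consistent with every daughter is *s.
Verify the candidate proto-form against each daughter:
Zogorish: *sodifo > sozifo > hozifo  (by intervocalic lenition, debuccalisation)
Tatune: start from *sodifo.
  rule 1: no change — sodifo
  rule 2 (vowel merger): sodifo → sodefo
  rule 3 (unconditioned shift): sodefo → sotefo
  ⇒ Tatune sotefo
Only *sodifo yields all of Zogorish hozifo, Tatune sotefo.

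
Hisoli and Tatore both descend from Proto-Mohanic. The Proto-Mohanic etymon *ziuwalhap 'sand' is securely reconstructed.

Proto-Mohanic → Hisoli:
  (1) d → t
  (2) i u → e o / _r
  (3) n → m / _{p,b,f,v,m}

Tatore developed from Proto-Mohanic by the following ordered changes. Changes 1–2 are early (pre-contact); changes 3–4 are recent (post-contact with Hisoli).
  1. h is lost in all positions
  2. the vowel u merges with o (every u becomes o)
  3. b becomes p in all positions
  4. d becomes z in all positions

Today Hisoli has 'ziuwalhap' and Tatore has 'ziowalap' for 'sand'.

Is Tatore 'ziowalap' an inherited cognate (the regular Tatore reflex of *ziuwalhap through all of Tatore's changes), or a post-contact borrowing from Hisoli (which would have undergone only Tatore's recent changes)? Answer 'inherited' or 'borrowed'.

If inherited, *ziuwalhap would pass through all of Tatore's changes:
Tatore: *ziuwalhap
  ziuwalhap → ziuwalap   [h-loss]
  ziuwalap → ziowalap   [vowel merger]
  ziowalap (rule 3 does not apply)
  ziowalap (rule 4 does not apply)
  giving Tatore ziowalap.
If borrowed from Hisoli 'ziuwalhap' after the early changes, it would undergo only the recent ones:
  rule 3 (unconditioned shift): no change (ziuwalhap)
  rule 4 (unconditioned shift): no change (ziuwalhap)
  ⇒ as a loan: ziuwalhap
Tatore 'ziowalap' matches the inherited outcome exactly, so it is an inherited cognate, not a loan.

inherited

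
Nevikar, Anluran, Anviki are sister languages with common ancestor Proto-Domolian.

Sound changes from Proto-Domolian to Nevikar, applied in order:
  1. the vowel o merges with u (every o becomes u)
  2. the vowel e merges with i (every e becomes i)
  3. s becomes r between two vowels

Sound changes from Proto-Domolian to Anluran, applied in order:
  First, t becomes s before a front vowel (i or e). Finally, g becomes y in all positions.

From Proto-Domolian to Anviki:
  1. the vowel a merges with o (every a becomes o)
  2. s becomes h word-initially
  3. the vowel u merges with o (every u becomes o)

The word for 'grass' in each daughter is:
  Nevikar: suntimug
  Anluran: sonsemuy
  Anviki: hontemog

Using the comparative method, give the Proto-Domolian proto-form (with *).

Position 4: Nevikar has t, Anluran has s, Anviki has t. Nevikar preserves t here (none of its changes turn any other segment into t), so the proto-segment is *t.
Position 8: Nevikar has g, Anluran has y, Anviki has g. Nevikar preserves g here (none of its changes turn any other segment into g), so the proto-segment is *g.
Position 1: Nevikar has s, Anluran has s, Anviki has h. Nevikar preserves s here (none of its changes turn any other segment into s), so the proto-segment is *s.
Continuing position by position gives *sontemug; check it forward:
Nevikar: *sontemug > suntemug > suntimug  (by vowel merger, vowel merger)
Anluran: *sontemug
  sontemug → sonsemug   [palatalisation]
  sonsemug → sonsemuy   [unconditioned shift]
  giving Anluran sonsemuy.
Anviki: *sontemug
  sontemug (rule 1 does not apply)
  sontemug → hontemug   [debuccalisation]
  hontemug → hontemog   [vowel merger]
  giving Anviki hontemog.
*sontemug is the unique common source.

*sontemug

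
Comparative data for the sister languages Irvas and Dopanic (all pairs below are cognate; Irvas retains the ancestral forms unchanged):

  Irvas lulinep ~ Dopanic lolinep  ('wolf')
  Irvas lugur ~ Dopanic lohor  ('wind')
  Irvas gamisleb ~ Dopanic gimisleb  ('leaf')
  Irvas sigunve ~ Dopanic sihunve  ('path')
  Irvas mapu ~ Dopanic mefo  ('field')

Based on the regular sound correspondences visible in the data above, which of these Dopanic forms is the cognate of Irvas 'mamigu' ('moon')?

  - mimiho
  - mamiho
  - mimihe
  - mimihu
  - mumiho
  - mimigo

mimiho

gamisleb ~ gimisleb — Irvas a corresponds to Dopanic i after a consonant, before a nasal.
lugur ~ lohor, sigunve ~ sihunve — Irvas g corresponds to Dopanic h between vowels (before a back vowel).
mapu ~ mefo — Irvas u corresponds to Dopanic o word-finally.
Applying these to Irvas 'mamigu':
  mamigu → mimigu   (a→i after a consonant, before a nasal)
  mimigu → mimihu   (g→h between vowels (before a back vowel))
  mimihu → mimiho   (u→o word-finally)
So the Dopanic cognate is 'mimiho'.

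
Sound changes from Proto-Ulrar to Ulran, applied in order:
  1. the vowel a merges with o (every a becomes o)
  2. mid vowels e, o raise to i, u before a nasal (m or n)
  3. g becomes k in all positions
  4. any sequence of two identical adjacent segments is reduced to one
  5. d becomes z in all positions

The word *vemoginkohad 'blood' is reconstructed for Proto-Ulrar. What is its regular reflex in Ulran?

vimokinkohoz

Ulran: start from *vemoginkohad.
  rule 1 (vowel merger): vemoginkohad → vemoginkohod
  rule 2 (pre-nasal raising): vemoginkohod → vimoginkohod
  rule 3 (unconditioned shift): vimoginkohod → vimokinkohod
  rule 4: no change — vimokinkohod
  rule 5 (unconditioned shift): vimokinkohod → vimokinkohoz
  ⇒ Ulran vimokinkohoz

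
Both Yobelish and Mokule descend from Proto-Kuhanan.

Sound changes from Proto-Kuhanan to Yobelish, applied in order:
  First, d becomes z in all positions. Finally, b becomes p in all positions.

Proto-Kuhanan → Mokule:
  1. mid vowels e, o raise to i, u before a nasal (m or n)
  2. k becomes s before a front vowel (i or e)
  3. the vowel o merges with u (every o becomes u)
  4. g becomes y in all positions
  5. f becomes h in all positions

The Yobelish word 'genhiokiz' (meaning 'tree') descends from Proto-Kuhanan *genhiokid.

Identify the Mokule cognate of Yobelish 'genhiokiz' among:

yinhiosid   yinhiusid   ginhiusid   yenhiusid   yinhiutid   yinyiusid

yinhiusid

Mokule: start from *genhiokid.
  rule 1 (pre-nasal raising): genhiokid → ginhiokid
  rule 2 (palatalisation): ginhiokid → ginhiosid
  rule 3 (vowel merger): ginhiosid → ginhiusid
  rule 4 (unconditioned shift): ginhiusid → yinhiusid
  rule 5: no change — yinhiusid
  ⇒ Mokule yinhiusid
Among the options, 'yinhiusid' alone shows every Mokule change applied in order.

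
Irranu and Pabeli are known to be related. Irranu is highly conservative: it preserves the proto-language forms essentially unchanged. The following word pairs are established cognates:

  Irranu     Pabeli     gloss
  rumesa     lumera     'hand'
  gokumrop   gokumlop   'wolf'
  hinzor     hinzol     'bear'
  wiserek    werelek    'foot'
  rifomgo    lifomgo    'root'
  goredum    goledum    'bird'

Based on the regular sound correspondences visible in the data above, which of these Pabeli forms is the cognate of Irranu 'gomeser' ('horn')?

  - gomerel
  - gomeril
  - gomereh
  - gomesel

wiserek ~ werelek — Irranu s corresponds to Pabeli r between vowels (before a front vowel).
hinzor ~ hinzol — Irranu r corresponds to Pabeli l word-finally.
Applying these to Irranu 'gomeser':
  gomeser → gomerer   (s→r between vowels (before a front vowel))
  gomerer → gomerel   (r→l word-finally)
So the Pabeli cognate is 'gomerel'.

gomerel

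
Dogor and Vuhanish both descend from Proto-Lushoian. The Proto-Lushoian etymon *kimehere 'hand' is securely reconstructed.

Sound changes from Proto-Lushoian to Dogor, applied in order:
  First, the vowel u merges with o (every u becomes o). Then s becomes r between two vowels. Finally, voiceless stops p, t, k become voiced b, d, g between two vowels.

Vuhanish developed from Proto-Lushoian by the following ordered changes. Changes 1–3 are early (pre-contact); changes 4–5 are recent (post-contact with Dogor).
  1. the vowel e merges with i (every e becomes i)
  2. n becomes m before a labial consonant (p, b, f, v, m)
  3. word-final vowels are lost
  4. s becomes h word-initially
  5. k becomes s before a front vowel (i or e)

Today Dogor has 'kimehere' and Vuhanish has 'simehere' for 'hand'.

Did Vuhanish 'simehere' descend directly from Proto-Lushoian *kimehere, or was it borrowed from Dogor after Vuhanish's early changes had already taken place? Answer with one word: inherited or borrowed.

If inherited, *kimehere would pass through all of Vuhanish's changes:
Vuhanish: *kimehere
  kimehere → kimihiri   [vowel merger]
  kimihiri (rule 2 does not apply)
  kimihiri → kimihir   [apocope]
  kimihir (rule 4 does not apply)
  kimihir → simihir   [palatalisation]
  giving Vuhanish simihir.
If borrowed from Dogor 'kimehere' after the early changes, it would undergo only the recent ones:
  rule 4 (debuccalisation): no change (kimehere)
  rule 5 (palatalisation): kimehere → simehere
  ⇒ as a loan: simehere
Vuhanish 'simehere' matches the loan outcome 'simehere', not the inherited 'simihir' — it skipped the early Vuhanish changes, so it was borrowed from Dogor.

borrowed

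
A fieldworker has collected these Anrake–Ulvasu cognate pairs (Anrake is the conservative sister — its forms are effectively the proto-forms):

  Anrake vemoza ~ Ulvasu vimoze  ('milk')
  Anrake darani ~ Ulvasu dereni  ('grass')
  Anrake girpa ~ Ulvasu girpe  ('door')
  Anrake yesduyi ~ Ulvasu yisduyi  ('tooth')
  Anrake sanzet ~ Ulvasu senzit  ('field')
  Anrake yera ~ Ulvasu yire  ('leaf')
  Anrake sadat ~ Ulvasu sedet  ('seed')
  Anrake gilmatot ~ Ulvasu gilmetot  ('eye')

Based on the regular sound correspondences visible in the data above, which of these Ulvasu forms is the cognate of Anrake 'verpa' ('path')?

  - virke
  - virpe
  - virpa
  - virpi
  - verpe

virpe

yera ~ yire — Anrake e corresponds to Ulvasu i after a consonant, before r.
vemoza ~ vimoze, girpa ~ girpe — Anrake a corresponds to Ulvasu e word-finally.
Applying these to Anrake 'verpa':
  verpa → virpa   (e→i after a consonant, before r)
  virpa → virpe   (a→e word-finally)
So the Ulvasu cognate is 'virpe'.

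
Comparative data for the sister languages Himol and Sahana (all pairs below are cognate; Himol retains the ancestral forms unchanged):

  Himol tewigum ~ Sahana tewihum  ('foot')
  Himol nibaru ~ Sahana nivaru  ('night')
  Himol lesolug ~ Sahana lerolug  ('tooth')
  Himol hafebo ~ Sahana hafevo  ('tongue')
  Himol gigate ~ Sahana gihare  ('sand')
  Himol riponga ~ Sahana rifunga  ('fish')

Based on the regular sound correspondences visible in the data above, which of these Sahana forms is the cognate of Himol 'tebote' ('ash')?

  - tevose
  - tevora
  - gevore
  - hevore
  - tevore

tevore

hafebo ~ hafevo — Himol b corresponds to Sahana v between vowels (before a back vowel).
gigate ~ gihare — Himol t corresponds to Sahana r between vowels (before a front vowel).
Applying these to Himol 'tebote':
  tebote → tevote   (b→v between vowels (before a back vowel))
  tevote → tevore   (t→r between vowels (before a front vowel))
So the Sahana cognate is 'tevore'.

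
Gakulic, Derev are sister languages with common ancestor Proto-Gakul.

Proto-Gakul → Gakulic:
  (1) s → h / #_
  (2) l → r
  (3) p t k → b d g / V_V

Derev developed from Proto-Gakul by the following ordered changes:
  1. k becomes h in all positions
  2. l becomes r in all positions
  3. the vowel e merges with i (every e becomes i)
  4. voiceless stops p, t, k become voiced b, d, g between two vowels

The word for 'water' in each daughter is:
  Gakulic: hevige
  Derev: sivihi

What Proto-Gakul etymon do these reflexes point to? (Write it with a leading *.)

Position 5: Gakulic has g, Derev has h. Taking the neighbouring segments as reconstructed: Gakulic g could go back to *k or *g; Derev h could go back to *k or *h — the one source consistent with every daughter is *k.
Position 2: Gakulic has e, Derev has i. Gakulic preserves e here (none of its changes turn any other segment into e), so the proto-segment is *e.
Position 6: Gakulic has e, Derev has i. Gakulic preserves e here (none of its changes turn any other segment into e), so the proto-segment is *e.
Continuing position by position gives *sevike; check it forward:
Gakulic: *sevike
  sevike → hevike   [debuccalisation]
  hevike (rule 2 does not apply)
  hevike → hevige   [intervocalic voicing]
  giving Gakulic hevige.
Derev: *sevike
  sevike → sevihe   [unconditioned shift]
  sevihe (rule 2 does not apply)
  sevihe → sivihi   [vowel merger]
  sivihi (rule 4 does not apply)
  giving Derev sivihi.
*sevike is the unique common source.

*sevike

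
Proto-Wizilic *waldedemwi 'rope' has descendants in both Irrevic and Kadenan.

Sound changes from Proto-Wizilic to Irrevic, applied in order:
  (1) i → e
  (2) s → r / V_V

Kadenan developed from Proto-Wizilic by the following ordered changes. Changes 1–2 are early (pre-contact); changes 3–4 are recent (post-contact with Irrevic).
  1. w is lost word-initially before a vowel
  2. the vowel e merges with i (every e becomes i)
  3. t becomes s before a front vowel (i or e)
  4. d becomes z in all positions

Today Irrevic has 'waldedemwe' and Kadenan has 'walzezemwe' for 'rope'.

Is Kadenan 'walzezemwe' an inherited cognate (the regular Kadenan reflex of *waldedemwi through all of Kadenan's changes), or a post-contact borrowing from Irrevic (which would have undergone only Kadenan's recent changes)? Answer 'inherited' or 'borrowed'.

borrowed

If inherited, *waldedemwi would pass through all of Kadenan's changes:
Kadenan: *waldedemwi
  waldedemwi → aldedemwi   [glide loss]
  aldedemwi → aldidimwi   [vowel merger]
  aldidimwi (rule 3 does not apply)
  aldidimwi → alzizimwi   [unconditioned shift]
  giving Kadenan alzizimwi.
If borrowed from Irrevic 'waldedemwe' after the early changes, it would undergo only the recent ones:
  rule 3 (palatalisation): no change (waldedemwe)
  rule 4 (unconditioned shift): waldedemwe → walzezemwe
  ⇒ as a loan: walzezemwe
Kadenan 'walzezemwe' matches the loan outcome 'walzezemwe', not the inherited 'alzizimwi' — it skipped the early Kadenan changes, so it was borrowed from Irrevic.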